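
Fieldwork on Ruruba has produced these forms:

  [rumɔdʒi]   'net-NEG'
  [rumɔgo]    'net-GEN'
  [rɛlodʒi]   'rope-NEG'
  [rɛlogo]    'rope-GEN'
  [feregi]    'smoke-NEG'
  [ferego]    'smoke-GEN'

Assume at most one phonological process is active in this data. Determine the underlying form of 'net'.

In [rumɔdʒi] and [rumɔgo] the final segment of 'net' alternates: [dʒ] ~ [g].
The stem 'smoke' ([feregi], [ferego]) shows [g] unchanged in both environments, so [g] cannot be basic with [dʒ] derived before the NEG suffix.
The alternation reflects depalatalization: palato-alveolar /dʒ/ becomes [g] when no front vowel follows. /dʒ/ is underlying.
Hence 'net' is /rumɔdʒ/ underlyingly.

/rumɔdʒ/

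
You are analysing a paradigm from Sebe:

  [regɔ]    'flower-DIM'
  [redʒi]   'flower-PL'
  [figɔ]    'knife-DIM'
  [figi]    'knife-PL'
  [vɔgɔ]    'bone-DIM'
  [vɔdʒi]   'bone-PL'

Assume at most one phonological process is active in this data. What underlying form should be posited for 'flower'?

/redʒ/

'flower' shows [g] ~ [dʒ] at the end of the stem ([regɔ] vs [redʒi]).
The stem 'knife' ([figɔ], [figi]) shows [g] unchanged in both environments, so [g] cannot be basic with [dʒ] derived before the PL suffix.
Therefore /dʒ/ is basic and [g] is derived by depalatalization (palato-alveolar /dʒ/ becomes [g] when no front vowel follows).
So 'flower' = /redʒ/.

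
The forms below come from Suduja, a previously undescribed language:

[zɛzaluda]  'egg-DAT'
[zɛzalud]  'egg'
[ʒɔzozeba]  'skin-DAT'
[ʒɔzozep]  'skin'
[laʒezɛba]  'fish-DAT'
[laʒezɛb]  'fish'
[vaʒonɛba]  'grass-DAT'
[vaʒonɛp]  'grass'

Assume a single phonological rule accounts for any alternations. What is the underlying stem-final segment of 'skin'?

/p/

The stem for 'skin' ends in [b] in [ʒɔzozeba] but [p] in [ʒɔzozep].
Compare 'fish', with invariant [b] in [laʒezɛba] and [laʒezɛb]: an analysis with underlying /b/ and a rule producing [p] in isolation would wrongly predict alternation here too.
Therefore /p/ is basic and [b] is derived by intervocalic voicing (voiceless stops become voiced between vowels).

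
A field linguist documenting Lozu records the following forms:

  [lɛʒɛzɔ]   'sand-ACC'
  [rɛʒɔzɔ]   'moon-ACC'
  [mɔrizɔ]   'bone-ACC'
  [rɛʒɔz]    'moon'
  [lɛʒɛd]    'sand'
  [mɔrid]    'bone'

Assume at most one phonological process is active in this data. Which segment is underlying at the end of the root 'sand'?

'sand' shows [z] ~ [d] at the end of the stem ([lɛʒɛzɔ] vs [lɛʒɛd]).
Compare 'moon', with invariant [z] in [rɛʒɔzɔ] and [rɛʒɔz]: an analysis with underlying /z/ and a rule producing [d] in isolation would wrongly predict alternation here too.
The alternation reflects intervocalic spirantization: voiced stops become fricatives between vowels. /d/ is underlying.

/d/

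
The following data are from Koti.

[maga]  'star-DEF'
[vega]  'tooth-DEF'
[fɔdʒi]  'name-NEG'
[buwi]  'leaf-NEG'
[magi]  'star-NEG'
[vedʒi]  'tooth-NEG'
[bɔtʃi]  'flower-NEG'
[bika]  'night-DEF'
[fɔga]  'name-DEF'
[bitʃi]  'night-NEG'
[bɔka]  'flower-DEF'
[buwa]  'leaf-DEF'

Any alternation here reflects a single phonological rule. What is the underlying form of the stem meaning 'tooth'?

/vedʒ/

'tooth' shows [g] ~ [dʒ] at the end of the stem ([vega] vs [vedʒi]).
The stem 'star' ([maga], [magi]) shows [g] unchanged in both environments, so [g] cannot be basic with [dʒ] derived before the NEG suffix.
So /dʒ/ is underlying, and a rule of depalatalization — palato-alveolar /tʃ/ and /dʒ/ become [k] and [g] when no front vowel follows — gives [g].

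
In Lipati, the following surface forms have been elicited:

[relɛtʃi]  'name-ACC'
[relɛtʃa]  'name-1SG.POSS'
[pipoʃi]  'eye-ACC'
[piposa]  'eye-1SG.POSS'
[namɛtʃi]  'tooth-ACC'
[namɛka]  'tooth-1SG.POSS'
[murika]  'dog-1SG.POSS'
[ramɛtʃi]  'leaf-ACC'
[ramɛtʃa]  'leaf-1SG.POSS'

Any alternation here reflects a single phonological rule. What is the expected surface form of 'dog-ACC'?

The root 'tooth' surfaces as [namɛtʃi] and [namɛka], with a stem-final [tʃ] ~ [k] alternation.
But 'name' keeps [tʃ] in both environments ([relɛtʃi], [relɛtʃa]), so there is no rule changing /tʃ/ to [k] before the 1SG.POSS suffix.
Therefore /k/ is basic and [tʃ] is derived by palatalization before a front vowel (/k/ and /s/ become palato-alveolar [tʃ] and [ʃ] before a front vowel).
The one attested form of 'dog', [murika], shows underlying /murik/. Applying the same rule before a front vowel gives [muritʃi].

[muritʃi]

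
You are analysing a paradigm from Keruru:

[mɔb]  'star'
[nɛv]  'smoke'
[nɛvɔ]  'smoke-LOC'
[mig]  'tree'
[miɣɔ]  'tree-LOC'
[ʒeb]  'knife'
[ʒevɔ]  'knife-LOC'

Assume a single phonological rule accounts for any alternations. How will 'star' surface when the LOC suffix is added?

[mɔvɔ]

In [ʒeb] and [ʒevɔ] the final segment of 'knife' alternates: [b] ~ [v].
But 'smoke' keeps [v] in both environments ([nɛv], [nɛvɔ]), so there is no rule changing /v/ to [b] in isolation.
The underlying segment must be /b/; voiced stops become fricatives between vowels, yielding [v] there.
The one attested form of 'star', [mɔb], shows underlying /mɔb/. Applying the same rule between vowels gives [mɔvɔ].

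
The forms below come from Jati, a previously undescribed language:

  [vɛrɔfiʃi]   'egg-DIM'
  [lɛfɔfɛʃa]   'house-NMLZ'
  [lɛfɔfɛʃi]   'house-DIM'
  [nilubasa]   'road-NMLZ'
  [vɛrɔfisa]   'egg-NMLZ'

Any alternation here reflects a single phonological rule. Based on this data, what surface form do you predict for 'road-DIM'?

[nilubaʃi]

The stem for 'egg' ends in [ʃ] in [vɛrɔfiʃi] but [s] in [vɛrɔfisa].
If /ʃ/ were underlying and a rule turned it into [s] before the NMLZ suffix, 'house' would also alternate; but it has [ʃ] in both [lɛfɔfɛʃi] and [lɛfɔfɛʃa].
Therefore /s/ is basic and [ʃ] is derived by palatalization before a front vowel (/s/ becomes palato-alveolar [ʃ] before a front vowel).
The one attested form of 'road', [nilubasa], shows underlying /nilubas/. Applying the same rule before a front vowel gives [nilubaʃi].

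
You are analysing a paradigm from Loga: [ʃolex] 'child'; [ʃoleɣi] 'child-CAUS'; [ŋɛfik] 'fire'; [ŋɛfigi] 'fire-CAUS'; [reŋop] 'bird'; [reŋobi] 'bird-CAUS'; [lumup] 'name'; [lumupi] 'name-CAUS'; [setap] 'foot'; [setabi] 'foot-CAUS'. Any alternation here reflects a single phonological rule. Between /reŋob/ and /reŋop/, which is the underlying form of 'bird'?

The root 'bird' surfaces as [reŋop] and [reŋobi], with a stem-final [p] ~ [b] alternation.
But 'name' keeps [p] in both environments ([lumup], [lumupi]), so there is no rule changing /p/ to [b] before the CAUS suffix.
The underlying segment must be /b/; voiced obstruents become voiceless word-finally, yielding [p] there.

/reŋob/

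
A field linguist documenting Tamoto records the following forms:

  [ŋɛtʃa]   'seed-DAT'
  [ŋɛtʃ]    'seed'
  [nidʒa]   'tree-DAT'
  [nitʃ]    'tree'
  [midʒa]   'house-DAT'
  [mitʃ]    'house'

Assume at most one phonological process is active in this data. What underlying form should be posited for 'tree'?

In [nidʒa] and [nitʃ] the final segment of 'tree' alternates: [dʒ] ~ [tʃ].
The stem 'seed' ([ŋɛtʃa], [ŋɛtʃ]) shows [tʃ] unchanged in both environments, so [tʃ] cannot be basic with [dʒ] derived before the DAT suffix.
So /dʒ/ is underlying, and a rule of word-final obstruent devoicing — voiced obstruents become voiceless word-finally — gives [tʃ].

/nidʒ/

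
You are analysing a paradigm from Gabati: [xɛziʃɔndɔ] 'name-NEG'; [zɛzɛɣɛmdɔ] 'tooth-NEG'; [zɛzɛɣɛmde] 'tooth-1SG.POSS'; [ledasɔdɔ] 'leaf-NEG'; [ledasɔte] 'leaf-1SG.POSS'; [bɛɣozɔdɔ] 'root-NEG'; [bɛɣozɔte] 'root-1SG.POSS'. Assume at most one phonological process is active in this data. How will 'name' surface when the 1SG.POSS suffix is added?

[xɛziʃɔnde]

The 1SG.POSS morpheme has two allomorphs, [-de] and [-te].
By contrast the NEG suffix keeps its initial [d] throughout — that segment must be underlying.
So the underlying form is /-te/, and voiceless stops become voiced after a nasal.
After 'name', which ends in a nasal, the suffix surfaces as [-de], giving [xɛziʃɔnde].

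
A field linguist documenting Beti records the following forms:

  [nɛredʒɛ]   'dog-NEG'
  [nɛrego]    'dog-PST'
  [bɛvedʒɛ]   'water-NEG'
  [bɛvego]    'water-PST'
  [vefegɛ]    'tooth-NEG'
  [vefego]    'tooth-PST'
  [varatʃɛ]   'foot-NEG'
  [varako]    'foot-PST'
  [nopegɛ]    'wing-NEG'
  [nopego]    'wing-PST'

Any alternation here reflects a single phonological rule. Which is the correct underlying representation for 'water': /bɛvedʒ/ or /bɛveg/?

The root 'water' surfaces as [bɛvedʒɛ] and [bɛvego], with a stem-final [dʒ] ~ [g] alternation.
The stem 'tooth' ([vefegɛ], [vefego]) shows [g] unchanged in both environments, so [g] cannot be basic with [dʒ] derived before the NEG suffix.
Therefore /dʒ/ is basic and [g] is derived by depalatalization (palato-alveolar /tʃ/ and /dʒ/ become [k] and [g] when no front vowel follows).

/bɛvedʒ/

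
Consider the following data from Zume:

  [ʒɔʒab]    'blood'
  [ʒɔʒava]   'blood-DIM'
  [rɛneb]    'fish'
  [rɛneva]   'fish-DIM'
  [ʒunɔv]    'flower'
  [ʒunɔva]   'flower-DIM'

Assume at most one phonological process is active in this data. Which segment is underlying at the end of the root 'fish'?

In [rɛneb] and [rɛneva] the final segment of 'fish' alternates: [b] ~ [v].
But 'flower' keeps [v] in both environments ([ʒunɔv], [ʒunɔva]), so there is no rule changing /v/ to [b] in isolation.
The underlying segment must be /b/; voiced stops become fricatives between vowels, yielding [v] there.

/b/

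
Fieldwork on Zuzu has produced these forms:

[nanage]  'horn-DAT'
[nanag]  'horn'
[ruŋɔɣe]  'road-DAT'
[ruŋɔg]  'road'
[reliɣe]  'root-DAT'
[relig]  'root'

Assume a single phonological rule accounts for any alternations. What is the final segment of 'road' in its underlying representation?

/ɣ/

The root 'road' surfaces as [ruŋɔɣe] and [ruŋɔg], with a stem-final [ɣ] ~ [g] alternation.
Compare 'horn', with invariant [g] in [nanage] and [nanag]: an analysis with underlying /g/ and a rule producing [ɣ] before the DAT suffix would wrongly predict alternation here too.
Therefore /ɣ/ is basic and [g] is derived by word-final hardening (voiced fricatives become stops word-finally).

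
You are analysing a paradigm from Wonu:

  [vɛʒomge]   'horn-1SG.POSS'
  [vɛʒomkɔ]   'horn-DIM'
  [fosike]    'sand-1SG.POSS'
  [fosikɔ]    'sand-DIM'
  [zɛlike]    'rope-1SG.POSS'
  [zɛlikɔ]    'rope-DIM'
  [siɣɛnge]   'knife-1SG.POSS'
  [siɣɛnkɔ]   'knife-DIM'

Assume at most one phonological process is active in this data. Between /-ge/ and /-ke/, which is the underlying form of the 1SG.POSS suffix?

/-ge/

The 1SG.POSS morpheme has two allomorphs, [-ge] and [-ke].
By contrast the DIM suffix keeps its initial [k] throughout — that segment must be underlying.
The 1SG.POSS suffix is therefore /-ge/ underlyingly, with post-vocalic devoicing: voiced stops become voiceless after a vowel.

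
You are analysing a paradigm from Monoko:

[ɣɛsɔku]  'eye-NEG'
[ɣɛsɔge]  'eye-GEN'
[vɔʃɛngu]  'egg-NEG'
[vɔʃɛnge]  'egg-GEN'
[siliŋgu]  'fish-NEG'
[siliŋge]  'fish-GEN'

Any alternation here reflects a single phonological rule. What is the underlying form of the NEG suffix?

The NEG suffix surfaces as [-gu] and [-ku], depending on the final segment of the stem.
By contrast the GEN suffix keeps its initial [g] throughout — that segment must be underlying.
The NEG suffix is therefore /-ku/ underlyingly, with post-nasal voicing: voiceless stops become voiced after a nasal.

/-ku/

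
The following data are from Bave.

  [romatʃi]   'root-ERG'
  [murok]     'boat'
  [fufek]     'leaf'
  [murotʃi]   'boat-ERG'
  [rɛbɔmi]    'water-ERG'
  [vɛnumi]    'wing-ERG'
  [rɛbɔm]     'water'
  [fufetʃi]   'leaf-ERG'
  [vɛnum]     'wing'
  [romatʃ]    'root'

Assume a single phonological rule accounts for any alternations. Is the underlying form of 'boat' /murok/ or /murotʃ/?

The root 'boat' surfaces as [murok] and [murotʃi], with a stem-final [k] ~ [tʃ] alternation.
If /tʃ/ were underlying and a rule turned it into [k] in isolation, 'root' would also alternate; but it has [tʃ] in both [romatʃ] and [romatʃi].
The underlying segment must be /k/; /k/ becomes palato-alveolar [tʃ] before a front vowel, yielding [tʃ] there.

/murok/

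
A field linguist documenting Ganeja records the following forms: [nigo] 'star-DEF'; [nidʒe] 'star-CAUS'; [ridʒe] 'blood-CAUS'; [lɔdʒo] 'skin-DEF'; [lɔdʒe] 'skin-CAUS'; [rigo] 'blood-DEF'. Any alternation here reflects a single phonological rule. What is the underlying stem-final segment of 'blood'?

/g/

'blood' shows [dʒ] ~ [g] at the end of the stem ([ridʒe] vs [rigo]).
But 'skin' keeps [dʒ] in both environments ([lɔdʒe], [lɔdʒo]), so there is no rule changing /dʒ/ to [g] before the DEF suffix.
The alternation reflects palatalization before a front vowel: /g/ becomes palato-alveolar [dʒ] before a front vowel. /g/ is underlying.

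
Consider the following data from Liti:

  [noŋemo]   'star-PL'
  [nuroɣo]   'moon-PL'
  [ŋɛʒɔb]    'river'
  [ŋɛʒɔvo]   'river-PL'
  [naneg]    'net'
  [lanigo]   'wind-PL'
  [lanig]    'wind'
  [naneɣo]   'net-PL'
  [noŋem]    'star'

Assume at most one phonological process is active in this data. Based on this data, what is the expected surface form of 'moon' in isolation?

The stem for 'net' ends in [ɣ] in [naneɣo] but [g] in [naneg].
If /g/ were underlying and a rule turned it into [ɣ] before the PL suffix, 'wind' would also alternate; but it has [g] in both [lanigo] and [lanig].
So /ɣ/ is underlying, and a rule of word-final hardening — voiced fricatives become stops word-finally — gives [g].
From [nuroɣo] the stem 'moon' is /nuroɣ/; word-finally this yields [nurog].

[nurog]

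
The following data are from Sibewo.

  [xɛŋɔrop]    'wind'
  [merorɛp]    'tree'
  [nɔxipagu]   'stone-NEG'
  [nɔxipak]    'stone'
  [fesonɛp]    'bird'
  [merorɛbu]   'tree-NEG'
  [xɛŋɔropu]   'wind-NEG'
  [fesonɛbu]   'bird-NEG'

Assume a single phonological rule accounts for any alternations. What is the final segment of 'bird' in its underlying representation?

/b/

The root 'bird' surfaces as [fesonɛp] and [fesonɛbu], with a stem-final [p] ~ [b] alternation.
But 'wind' keeps [p] in both environments ([xɛŋɔrop], [xɛŋɔropu]), so there is no rule changing /p/ to [b] before the NEG suffix.
The alternation reflects word-final obstruent devoicing: voiced obstruents become voiceless word-finally. /b/ is underlying.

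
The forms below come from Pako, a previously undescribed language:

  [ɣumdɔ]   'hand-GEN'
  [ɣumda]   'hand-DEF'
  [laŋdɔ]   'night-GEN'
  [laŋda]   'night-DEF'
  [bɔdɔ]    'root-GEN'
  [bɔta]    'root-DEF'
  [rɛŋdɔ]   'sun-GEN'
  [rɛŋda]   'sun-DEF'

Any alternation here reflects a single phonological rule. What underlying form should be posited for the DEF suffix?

The DEF suffix surfaces as [-da] and [-ta], depending on the final segment of the stem.
The GEN suffix, which begins with [d], is invariant after every stem; so [d] is not altered by any rule here.
So the underlying form is /-ta/, and voiceless stops become voiced after a nasal.

/-ta/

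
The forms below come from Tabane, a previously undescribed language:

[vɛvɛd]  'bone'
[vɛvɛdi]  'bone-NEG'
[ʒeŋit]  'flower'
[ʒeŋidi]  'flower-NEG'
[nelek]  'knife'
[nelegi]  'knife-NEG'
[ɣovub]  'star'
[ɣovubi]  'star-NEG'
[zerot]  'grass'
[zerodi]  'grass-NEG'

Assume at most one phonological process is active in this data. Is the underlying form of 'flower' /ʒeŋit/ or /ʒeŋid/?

The stem for 'flower' ends in [t] in [ʒeŋit] but [d] in [ʒeŋidi].
But 'bone' keeps [d] in both environments ([vɛvɛd], [vɛvɛdi]), so there is no rule changing /d/ to [t] in isolation.
The alternation reflects intervocalic voicing: voiceless stops become voiced between vowels. /t/ is underlying.

/ʒeŋit/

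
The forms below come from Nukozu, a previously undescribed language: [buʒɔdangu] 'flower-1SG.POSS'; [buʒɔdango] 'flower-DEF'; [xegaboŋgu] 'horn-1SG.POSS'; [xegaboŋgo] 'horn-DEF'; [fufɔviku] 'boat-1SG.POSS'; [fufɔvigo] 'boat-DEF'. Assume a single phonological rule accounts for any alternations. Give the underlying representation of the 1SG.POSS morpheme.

The 1SG.POSS morpheme has two allomorphs, [-gu] and [-ku].
The DEF suffix, which begins with [g], is invariant after every stem; so [g] is not altered by any rule here.
So the underlying form is /-ku/, and voiceless stops become voiced after a nasal.

/-ku/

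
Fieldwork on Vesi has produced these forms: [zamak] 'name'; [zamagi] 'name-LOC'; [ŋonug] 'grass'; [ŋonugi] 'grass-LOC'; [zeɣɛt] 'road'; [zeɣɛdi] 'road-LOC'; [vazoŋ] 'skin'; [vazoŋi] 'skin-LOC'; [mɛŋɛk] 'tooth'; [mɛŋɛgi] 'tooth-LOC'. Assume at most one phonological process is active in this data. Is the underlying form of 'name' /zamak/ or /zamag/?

/zamak/

The root 'name' surfaces as [zamak] and [zamagi], with a stem-final [k] ~ [g] alternation.
If /g/ were underlying and a rule turned it into [k] in isolation, 'grass' would also alternate; but it has [g] in both [ŋonug] and [ŋonugi].
Therefore /k/ is basic and [g] is derived by intervocalic voicing (voiceless stops become voiced between vowels).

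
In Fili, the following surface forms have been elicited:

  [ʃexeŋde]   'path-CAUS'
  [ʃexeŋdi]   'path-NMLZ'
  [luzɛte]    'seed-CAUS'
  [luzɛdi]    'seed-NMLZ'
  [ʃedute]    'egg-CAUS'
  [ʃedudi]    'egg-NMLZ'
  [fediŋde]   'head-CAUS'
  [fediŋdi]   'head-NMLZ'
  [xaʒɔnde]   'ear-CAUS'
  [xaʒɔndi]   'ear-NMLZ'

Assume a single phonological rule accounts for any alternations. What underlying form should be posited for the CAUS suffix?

/-te/

The CAUS morpheme has two allomorphs, [-de] and [-te].
By contrast the NMLZ suffix keeps its initial [d] throughout — that segment must be underlying.
The CAUS suffix is therefore /-te/ underlyingly, with post-nasal voicing: voiceless stops become voiced after a nasal.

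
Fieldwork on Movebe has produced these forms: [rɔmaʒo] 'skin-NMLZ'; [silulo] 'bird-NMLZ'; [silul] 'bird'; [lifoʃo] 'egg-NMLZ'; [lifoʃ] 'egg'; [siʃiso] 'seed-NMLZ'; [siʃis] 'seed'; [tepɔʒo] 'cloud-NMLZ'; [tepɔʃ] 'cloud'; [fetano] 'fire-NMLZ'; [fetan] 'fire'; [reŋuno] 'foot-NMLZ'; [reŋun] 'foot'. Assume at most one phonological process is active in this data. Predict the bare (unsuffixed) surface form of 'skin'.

[rɔmaʃ]

The stem for 'cloud' ends in [ʒ] in [tepɔʒo] but [ʃ] in [tepɔʃ].
If /ʃ/ were underlying and a rule turned it into [ʒ] before the NMLZ suffix, 'egg' would also alternate; but it has [ʃ] in both [lifoʃo] and [lifoʃ].
So /ʒ/ is underlying, and a rule of word-final obstruent devoicing — voiced obstruents become voiceless word-finally — gives [ʃ].
The one attested form of 'skin', [rɔmaʒo], shows underlying /rɔmaʒ/. Applying the same rule word-finally gives [rɔmaʃ].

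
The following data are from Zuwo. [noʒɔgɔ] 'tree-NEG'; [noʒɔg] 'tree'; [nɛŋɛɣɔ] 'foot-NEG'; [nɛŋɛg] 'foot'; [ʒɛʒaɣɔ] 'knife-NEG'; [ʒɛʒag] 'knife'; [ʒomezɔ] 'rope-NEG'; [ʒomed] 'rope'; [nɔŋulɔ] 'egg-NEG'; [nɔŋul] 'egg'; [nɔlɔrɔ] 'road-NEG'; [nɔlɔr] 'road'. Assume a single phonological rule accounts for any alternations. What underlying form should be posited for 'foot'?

In [nɛŋɛɣɔ] and [nɛŋɛg] the final segment of 'foot' alternates: [ɣ] ~ [g].
The stem 'tree' ([noʒɔgɔ], [noʒɔg]) shows [g] unchanged in both environments, so [g] cannot be basic with [ɣ] derived before the NEG suffix.
Therefore /ɣ/ is basic and [g] is derived by word-final hardening (voiced fricatives become stops word-finally).
The underlying form of 'foot' is therefore /nɛŋɛɣ/.

/nɛŋɛɣ/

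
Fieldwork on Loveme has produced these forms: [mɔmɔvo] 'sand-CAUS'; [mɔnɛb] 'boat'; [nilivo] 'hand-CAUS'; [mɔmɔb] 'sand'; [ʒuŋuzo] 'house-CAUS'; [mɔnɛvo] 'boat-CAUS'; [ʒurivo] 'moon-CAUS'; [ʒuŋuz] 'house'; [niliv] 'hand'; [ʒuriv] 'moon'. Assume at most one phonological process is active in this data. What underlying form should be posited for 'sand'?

The root 'sand' surfaces as [mɔmɔb] and [mɔmɔvo], with a stem-final [b] ~ [v] alternation.
The stem 'moon' ([ʒuriv], [ʒurivo]) shows [v] unchanged in both environments, so [v] cannot be basic with [b] derived in isolation.
Therefore /b/ is basic and [v] is derived by intervocalic spirantization (voiced stops become fricatives between vowels).
Hence 'sand' is /mɔmɔb/ underlyingly.

/mɔmɔb/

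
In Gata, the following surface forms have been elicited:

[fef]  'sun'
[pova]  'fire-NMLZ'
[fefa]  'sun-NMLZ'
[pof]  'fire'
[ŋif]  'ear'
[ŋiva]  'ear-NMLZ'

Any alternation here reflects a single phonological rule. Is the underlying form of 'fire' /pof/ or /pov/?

The root 'fire' surfaces as [pova] and [pof], with a stem-final [v] ~ [f] alternation.
Compare 'sun', with invariant [f] in [fefa] and [fef]: an analysis with underlying /f/ and a rule producing [v] before the NMLZ suffix would wrongly predict alternation here too.
So /v/ is underlying, and a rule of word-final obstruent devoicing — voiced obstruents become voiceless word-finally — gives [f].

/pov/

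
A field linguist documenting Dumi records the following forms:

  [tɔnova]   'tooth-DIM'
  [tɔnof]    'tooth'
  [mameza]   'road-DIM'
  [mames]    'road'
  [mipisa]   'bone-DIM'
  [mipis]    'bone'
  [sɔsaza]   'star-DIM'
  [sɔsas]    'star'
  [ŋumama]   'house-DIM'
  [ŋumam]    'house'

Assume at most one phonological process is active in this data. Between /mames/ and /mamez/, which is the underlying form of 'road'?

/mamez/

'road' shows [z] ~ [s] at the end of the stem ([mameza] vs [mames]).
Compare 'bone', with invariant [s] in [mipisa] and [mipis]: an analysis with underlying /s/ and a rule producing [z] before the DIM suffix would wrongly predict alternation here too.
The alternation reflects word-final obstruent devoicing: voiced obstruents become voiceless word-finally. /z/ is underlying.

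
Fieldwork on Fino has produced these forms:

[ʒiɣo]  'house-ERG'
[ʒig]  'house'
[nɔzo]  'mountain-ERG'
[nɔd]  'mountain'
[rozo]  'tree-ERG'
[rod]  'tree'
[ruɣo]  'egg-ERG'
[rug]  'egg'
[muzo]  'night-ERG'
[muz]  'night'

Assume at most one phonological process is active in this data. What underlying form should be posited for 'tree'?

/rod/

The root 'tree' surfaces as [rozo] and [rod], with a stem-final [z] ~ [d] alternation.
The stem 'night' ([muzo], [muz]) shows [z] unchanged in both environments, so [z] cannot be basic with [d] derived in isolation.
The underlying segment must be /d/; voiced stops become fricatives between vowels, yielding [z] there.
The underlying form of 'tree' is therefore /rod/.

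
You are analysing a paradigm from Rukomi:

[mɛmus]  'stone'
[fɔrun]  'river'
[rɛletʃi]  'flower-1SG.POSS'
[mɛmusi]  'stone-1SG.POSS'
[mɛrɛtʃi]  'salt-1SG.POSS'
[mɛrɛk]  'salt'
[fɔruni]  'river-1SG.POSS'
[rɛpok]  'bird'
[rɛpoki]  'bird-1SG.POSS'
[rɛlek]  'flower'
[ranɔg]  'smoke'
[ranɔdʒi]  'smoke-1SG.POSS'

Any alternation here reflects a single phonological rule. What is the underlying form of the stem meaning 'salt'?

The root 'salt' surfaces as [mɛrɛtʃi] and [mɛrɛk], with a stem-final [tʃ] ~ [k] alternation.
Compare 'bird', with invariant [k] in [rɛpoki] and [rɛpok]: an analysis with underlying /k/ and a rule producing [tʃ] before the 1SG.POSS suffix would wrongly predict alternation here too.
So /tʃ/ is underlying, and a rule of depalatalization — palato-alveolar /tʃ/ and /dʒ/ become [k] and [g] when no front vowel follows — gives [k].
The underlying form of 'salt' is therefore /mɛrɛtʃ/.

/mɛrɛtʃ/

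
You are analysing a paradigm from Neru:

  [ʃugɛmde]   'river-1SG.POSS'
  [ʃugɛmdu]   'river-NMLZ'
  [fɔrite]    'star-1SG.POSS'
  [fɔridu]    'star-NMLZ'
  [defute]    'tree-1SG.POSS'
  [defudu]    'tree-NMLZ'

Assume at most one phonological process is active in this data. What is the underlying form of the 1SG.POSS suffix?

The 1SG.POSS suffix surfaces as [-de] and [-te], depending on the final segment of the stem.
By contrast the NMLZ suffix keeps its initial [d] throughout — that segment must be underlying.
The 1SG.POSS suffix is therefore /-te/ underlyingly, with post-nasal voicing: voiceless stops become voiced after a nasal.

/-te/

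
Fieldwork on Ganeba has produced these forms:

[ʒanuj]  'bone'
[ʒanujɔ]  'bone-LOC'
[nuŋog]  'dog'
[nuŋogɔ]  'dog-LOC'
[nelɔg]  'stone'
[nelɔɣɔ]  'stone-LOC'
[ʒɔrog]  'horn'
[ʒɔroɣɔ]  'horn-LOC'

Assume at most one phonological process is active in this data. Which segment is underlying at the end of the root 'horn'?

The root 'horn' surfaces as [ʒɔrog] and [ʒɔroɣɔ], with a stem-final [g] ~ [ɣ] alternation.
But 'dog' keeps [g] in both environments ([nuŋog], [nuŋogɔ]), so there is no rule changing /g/ to [ɣ] before the LOC suffix.
The underlying segment must be /ɣ/; voiced fricatives become stops word-finally, yielding [g] there.

/ɣ/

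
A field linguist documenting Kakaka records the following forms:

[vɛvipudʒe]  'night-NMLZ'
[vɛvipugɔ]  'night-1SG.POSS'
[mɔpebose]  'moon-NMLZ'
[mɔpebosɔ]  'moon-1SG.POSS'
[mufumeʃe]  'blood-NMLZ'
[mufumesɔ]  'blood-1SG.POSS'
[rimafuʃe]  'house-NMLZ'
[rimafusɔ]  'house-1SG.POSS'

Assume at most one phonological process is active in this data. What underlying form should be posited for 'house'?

'house' shows [ʃ] ~ [s] at the end of the stem ([rimafuʃe] vs [rimafusɔ]).
If /s/ were underlying and a rule turned it into [ʃ] before the NMLZ suffix, 'moon' would also alternate; but it has [s] in both [mɔpebose] and [mɔpebosɔ].
Therefore /ʃ/ is basic and [s] is derived by depalatalization (palato-alveolar /dʒ/ and /ʃ/ become [g] and [s] when no front vowel follows).
Hence 'house' is /rimafuʃ/ underlyingly.

/rimafuʃ/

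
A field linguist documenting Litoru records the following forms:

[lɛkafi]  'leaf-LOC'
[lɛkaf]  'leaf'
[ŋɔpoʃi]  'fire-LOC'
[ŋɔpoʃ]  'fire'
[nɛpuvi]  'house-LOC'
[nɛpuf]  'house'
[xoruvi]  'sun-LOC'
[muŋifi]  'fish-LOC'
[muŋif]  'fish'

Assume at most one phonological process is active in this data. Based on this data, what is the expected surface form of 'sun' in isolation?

[xoruf]

The stem for 'house' ends in [v] in [nɛpuvi] but [f] in [nɛpuf].
Compare 'fish', with invariant [f] in [muŋifi] and [muŋif]: an analysis with underlying /f/ and a rule producing [v] before the LOC suffix would wrongly predict alternation here too.
The alternation reflects word-final obstruent devoicing: voiced obstruents become voiceless word-finally. /v/ is underlying.
The one attested form of 'sun', [xoruvi], shows underlying /xoruv/. Applying the same rule word-finally gives [xoruf].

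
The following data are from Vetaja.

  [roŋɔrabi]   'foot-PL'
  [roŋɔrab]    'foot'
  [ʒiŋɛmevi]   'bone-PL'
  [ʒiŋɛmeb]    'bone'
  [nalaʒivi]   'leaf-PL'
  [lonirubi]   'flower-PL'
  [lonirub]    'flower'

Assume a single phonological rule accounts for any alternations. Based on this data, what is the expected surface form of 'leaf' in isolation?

'bone' shows [v] ~ [b] at the end of the stem ([ʒiŋɛmevi] vs [ʒiŋɛmeb]).
But 'flower' keeps [b] in both environments ([lonirubi], [lonirub]), so there is no rule changing /b/ to [v] before the PL suffix.
The underlying segment must be /v/; voiced fricatives become stops word-finally, yielding [b] there.
The one attested form of 'leaf', [nalaʒivi], shows underlying /nalaʒiv/. Applying the same rule word-finally gives [nalaʒib].

[nalaʒib]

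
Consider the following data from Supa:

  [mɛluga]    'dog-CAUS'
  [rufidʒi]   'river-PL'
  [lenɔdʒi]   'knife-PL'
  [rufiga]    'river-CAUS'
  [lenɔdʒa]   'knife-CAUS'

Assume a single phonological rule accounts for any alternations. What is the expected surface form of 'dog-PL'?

[mɛludʒi]

The stem for 'river' ends in [dʒ] in [rufidʒi] but [g] in [rufiga].
Compare 'knife', with invariant [dʒ] in [lenɔdʒi] and [lenɔdʒa]: an analysis with underlying /dʒ/ and a rule producing [g] before the CAUS suffix would wrongly predict alternation here too.
Therefore /g/ is basic and [dʒ] is derived by palatalization before a front vowel (/g/ becomes palato-alveolar [dʒ] before a front vowel).
From [mɛluga] the stem 'dog' is /mɛlug/; before a front vowel this yields [mɛludʒi].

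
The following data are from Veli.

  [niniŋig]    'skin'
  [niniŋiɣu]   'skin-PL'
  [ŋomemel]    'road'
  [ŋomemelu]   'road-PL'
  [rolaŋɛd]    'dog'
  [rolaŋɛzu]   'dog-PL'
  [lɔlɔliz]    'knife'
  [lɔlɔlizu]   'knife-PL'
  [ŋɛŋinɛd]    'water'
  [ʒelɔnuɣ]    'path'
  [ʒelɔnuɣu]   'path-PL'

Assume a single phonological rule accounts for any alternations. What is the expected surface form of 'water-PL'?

In [rolaŋɛd] and [rolaŋɛzu] the final segment of 'dog' alternates: [d] ~ [z].
If /z/ were underlying and a rule turned it into [d] in isolation, 'knife' would also alternate; but it has [z] in both [lɔlɔliz] and [lɔlɔlizu].
The underlying segment must be /d/; voiced stops become fricatives between vowels, yielding [z] there.
The one attested form of 'water', [ŋɛŋinɛd], shows underlying /ŋɛŋinɛd/. Applying the same rule between vowels gives [ŋɛŋinɛzu].

[ŋɛŋinɛzu]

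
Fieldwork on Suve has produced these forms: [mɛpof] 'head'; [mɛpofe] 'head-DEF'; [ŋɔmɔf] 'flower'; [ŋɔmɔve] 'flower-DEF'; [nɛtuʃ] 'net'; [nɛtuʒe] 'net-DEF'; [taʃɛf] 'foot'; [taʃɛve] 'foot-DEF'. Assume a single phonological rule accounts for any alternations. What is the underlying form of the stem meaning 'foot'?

In [taʃɛf] and [taʃɛve] the final segment of 'foot' alternates: [f] ~ [v].
The stem 'head' ([mɛpof], [mɛpofe]) shows [f] unchanged in both environments, so [f] cannot be basic with [v] derived before the DEF suffix.
Therefore /v/ is basic and [f] is derived by word-final obstruent devoicing (voiced obstruents become voiceless word-finally).

/taʃɛv/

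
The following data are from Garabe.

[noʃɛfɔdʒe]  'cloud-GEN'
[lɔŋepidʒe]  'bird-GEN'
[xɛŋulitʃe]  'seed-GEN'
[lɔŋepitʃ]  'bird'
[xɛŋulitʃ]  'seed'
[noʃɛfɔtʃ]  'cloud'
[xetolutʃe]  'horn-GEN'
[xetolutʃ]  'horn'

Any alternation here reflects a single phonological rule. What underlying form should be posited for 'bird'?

/lɔŋepidʒ/

The root 'bird' surfaces as [lɔŋepitʃ] and [lɔŋepidʒe], with a stem-final [tʃ] ~ [dʒ] alternation.
Compare 'horn', with invariant [tʃ] in [xetolutʃ] and [xetolutʃe]: an analysis with underlying /tʃ/ and a rule producing [dʒ] before the GEN suffix would wrongly predict alternation here too.
The underlying segment must be /dʒ/; voiced obstruents become voiceless word-finally, yielding [tʃ] there.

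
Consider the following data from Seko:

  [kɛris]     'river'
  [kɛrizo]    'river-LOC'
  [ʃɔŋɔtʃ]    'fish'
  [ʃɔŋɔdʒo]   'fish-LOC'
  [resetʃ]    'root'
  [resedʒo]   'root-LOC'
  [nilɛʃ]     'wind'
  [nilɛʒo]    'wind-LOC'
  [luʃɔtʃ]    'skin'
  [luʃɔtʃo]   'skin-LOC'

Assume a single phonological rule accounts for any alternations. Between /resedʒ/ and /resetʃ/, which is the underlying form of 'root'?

The stem for 'root' ends in [tʃ] in [resetʃ] but [dʒ] in [resedʒo].
Compare 'skin', with invariant [tʃ] in [luʃɔtʃ] and [luʃɔtʃo]: an analysis with underlying /tʃ/ and a rule producing [dʒ] before the LOC suffix would wrongly predict alternation here too.
So /dʒ/ is underlying, and a rule of word-final obstruent devoicing — voiced obstruents become voiceless word-finally — gives [tʃ].

/resedʒ/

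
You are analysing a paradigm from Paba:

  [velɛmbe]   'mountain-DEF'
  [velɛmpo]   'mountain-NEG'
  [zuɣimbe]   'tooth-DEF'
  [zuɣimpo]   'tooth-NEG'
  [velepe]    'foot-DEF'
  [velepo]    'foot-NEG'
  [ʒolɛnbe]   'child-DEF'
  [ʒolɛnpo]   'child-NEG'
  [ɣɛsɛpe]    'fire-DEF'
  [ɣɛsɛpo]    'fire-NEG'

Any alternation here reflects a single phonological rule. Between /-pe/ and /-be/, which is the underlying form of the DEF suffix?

The DEF morpheme has two allomorphs, [-be] and [-pe].
By contrast the NEG suffix keeps its initial [p] throughout — that segment must be underlying.
So the underlying form is /-be/, and voiced stops become voiceless after a vowel.

/-be/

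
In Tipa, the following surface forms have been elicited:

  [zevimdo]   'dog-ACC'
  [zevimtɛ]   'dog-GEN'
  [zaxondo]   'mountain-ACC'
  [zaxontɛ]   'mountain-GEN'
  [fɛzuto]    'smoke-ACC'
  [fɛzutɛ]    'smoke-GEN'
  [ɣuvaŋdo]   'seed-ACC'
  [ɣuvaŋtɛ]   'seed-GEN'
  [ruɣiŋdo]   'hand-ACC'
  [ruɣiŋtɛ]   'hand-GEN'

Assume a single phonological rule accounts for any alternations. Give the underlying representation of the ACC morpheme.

The ACC morpheme has two allomorphs, [-do] and [-to].
The GEN suffix, which begins with [t], is invariant after every stem; so [t] is not altered by any rule here.
The ACC suffix is therefore /-do/ underlyingly, with post-vocalic devoicing: voiced stops become voiceless after a vowel.

/-do/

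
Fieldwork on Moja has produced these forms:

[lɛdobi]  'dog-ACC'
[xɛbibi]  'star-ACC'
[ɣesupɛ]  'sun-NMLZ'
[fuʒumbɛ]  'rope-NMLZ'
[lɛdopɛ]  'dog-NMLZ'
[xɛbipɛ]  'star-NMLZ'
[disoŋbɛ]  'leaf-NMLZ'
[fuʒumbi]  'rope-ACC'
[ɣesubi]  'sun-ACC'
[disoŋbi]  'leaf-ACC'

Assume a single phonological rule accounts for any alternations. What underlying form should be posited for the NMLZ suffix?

The NMLZ suffix surfaces as [-bɛ] and [-pɛ], depending on the final segment of the stem.
The ACC suffix, which begins with [b], is invariant after every stem; so [b] is not altered by any rule here.
The NMLZ suffix is therefore /-pɛ/ underlyingly, with post-nasal voicing: voiceless stops become voiced after a nasal.

/-pɛ/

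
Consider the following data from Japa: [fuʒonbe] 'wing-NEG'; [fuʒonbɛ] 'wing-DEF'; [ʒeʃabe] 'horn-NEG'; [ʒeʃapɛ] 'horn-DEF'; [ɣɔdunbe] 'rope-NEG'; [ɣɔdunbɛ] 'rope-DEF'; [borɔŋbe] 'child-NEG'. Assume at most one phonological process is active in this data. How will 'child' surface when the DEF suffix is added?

[borɔŋbɛ]

The DEF suffix surfaces as [-bɛ] and [-pɛ], depending on the final segment of the stem.
By contrast the NEG suffix keeps its initial [b] throughout — that segment must be underlying.
The DEF suffix is therefore /-pɛ/ underlyingly, with post-nasal voicing: voiceless stops become voiced after a nasal.
After 'child', which ends in a nasal, the suffix surfaces as [-bɛ], giving [borɔŋbɛ].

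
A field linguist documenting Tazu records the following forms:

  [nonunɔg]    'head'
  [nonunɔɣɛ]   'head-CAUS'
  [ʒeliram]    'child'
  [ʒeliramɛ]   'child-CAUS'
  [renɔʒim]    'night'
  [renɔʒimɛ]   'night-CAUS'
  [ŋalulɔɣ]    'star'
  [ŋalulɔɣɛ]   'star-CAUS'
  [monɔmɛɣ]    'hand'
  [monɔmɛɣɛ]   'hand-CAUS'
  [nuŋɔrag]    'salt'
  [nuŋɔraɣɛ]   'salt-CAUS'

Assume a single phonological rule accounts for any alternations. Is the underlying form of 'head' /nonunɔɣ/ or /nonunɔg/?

/nonunɔg/

In [nonunɔg] and [nonunɔɣɛ] the final segment of 'head' alternates: [g] ~ [ɣ].
If /ɣ/ were underlying and a rule turned it into [g] in isolation, 'star' would also alternate; but it has [ɣ] in both [ŋalulɔɣ] and [ŋalulɔɣɛ].
The alternation reflects intervocalic spirantization: voiced stops become fricatives between vowels. /g/ is underlying.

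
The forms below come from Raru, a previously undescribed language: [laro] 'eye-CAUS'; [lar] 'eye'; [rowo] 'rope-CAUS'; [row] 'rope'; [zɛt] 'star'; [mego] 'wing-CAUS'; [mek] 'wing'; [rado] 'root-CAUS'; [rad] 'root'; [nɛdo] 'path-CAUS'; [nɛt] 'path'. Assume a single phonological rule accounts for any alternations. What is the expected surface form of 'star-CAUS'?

[zɛdo]

'path' shows [d] ~ [t] at the end of the stem ([nɛdo] vs [nɛt]).
If /d/ were underlying and a rule turned it into [t] in isolation, 'root' would also alternate; but it has [d] in both [rado] and [rad].
Therefore /t/ is basic and [d] is derived by intervocalic voicing (voiceless stops become voiced between vowels).
The one attested form of 'star', [zɛt], shows underlying /zɛt/. Applying the same rule between vowels gives [zɛdo].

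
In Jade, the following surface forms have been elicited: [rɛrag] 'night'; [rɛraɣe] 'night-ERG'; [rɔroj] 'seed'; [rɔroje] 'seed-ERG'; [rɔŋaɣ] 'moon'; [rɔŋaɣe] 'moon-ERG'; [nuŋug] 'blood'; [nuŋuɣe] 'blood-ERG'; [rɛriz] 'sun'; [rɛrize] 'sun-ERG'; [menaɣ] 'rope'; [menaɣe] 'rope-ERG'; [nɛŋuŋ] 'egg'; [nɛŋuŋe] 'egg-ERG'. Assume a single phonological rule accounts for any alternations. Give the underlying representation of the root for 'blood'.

/nuŋug/

The root 'blood' surfaces as [nuŋug] and [nuŋuɣe], with a stem-final [g] ~ [ɣ] alternation.
The stem 'moon' ([rɔŋaɣ], [rɔŋaɣe]) shows [ɣ] unchanged in both environments, so [ɣ] cannot be basic with [g] derived in isolation.
So /g/ is underlying, and a rule of intervocalic spirantization — voiced stops become fricatives between vowels — gives [ɣ].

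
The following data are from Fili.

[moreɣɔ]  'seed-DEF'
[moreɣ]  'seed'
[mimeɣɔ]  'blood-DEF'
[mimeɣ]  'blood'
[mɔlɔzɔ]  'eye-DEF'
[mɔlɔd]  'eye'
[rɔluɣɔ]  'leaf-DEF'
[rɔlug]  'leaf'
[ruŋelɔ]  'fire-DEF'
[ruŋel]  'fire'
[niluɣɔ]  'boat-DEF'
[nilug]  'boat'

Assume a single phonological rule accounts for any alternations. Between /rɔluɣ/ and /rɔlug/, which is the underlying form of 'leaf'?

/rɔlug/

The root 'leaf' surfaces as [rɔluɣɔ] and [rɔlug], with a stem-final [ɣ] ~ [g] alternation.
Compare 'blood', with invariant [ɣ] in [mimeɣɔ] and [mimeɣ]: an analysis with underlying /ɣ/ and a rule producing [g] in isolation would wrongly predict alternation here too.
Therefore /g/ is basic and [ɣ] is derived by intervocalic spirantization (voiced stops become fricatives between vowels).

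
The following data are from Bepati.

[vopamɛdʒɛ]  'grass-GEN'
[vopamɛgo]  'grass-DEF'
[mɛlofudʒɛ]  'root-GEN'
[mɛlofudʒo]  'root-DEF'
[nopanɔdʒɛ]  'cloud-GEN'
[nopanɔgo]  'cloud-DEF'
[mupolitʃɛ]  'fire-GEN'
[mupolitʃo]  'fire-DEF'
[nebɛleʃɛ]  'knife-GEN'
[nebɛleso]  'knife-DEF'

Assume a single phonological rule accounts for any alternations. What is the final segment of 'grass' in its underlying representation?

The root 'grass' surfaces as [vopamɛdʒɛ] and [vopamɛgo], with a stem-final [dʒ] ~ [g] alternation.
If /dʒ/ were underlying and a rule turned it into [g] before the DEF suffix, 'root' would also alternate; but it has [dʒ] in both [mɛlofudʒɛ] and [mɛlofudʒo].
The underlying segment must be /g/; /g/ and /s/ become palato-alveolar [dʒ] and [ʃ] before a front vowel, yielding [dʒ] there.

/g/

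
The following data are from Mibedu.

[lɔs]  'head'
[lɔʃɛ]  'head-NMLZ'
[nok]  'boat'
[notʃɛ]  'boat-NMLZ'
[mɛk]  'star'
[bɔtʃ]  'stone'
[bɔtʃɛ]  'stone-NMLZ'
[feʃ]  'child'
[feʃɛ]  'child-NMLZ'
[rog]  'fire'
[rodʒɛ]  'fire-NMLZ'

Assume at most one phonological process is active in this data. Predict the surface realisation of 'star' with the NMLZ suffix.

In [nok] and [notʃɛ] the final segment of 'boat' alternates: [k] ~ [tʃ].
If /tʃ/ were underlying and a rule turned it into [k] in isolation, 'stone' would also alternate; but it has [tʃ] in both [bɔtʃ] and [bɔtʃɛ].
Therefore /k/ is basic and [tʃ] is derived by palatalization before a front vowel (/k/, /g/ and /s/ become palato-alveolar [tʃ], [dʒ] and [ʃ] before a front vowel).
From [mɛk] the stem 'star' is /mɛk/; before a front vowel this yields [mɛtʃɛ].

[mɛtʃɛ]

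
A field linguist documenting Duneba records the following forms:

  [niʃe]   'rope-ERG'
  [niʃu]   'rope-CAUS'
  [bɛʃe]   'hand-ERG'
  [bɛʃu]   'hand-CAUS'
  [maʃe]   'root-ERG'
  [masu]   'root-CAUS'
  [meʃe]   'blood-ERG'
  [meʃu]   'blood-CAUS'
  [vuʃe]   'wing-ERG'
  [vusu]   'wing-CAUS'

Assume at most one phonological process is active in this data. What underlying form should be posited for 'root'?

In [maʃe] and [masu] the final segment of 'root' alternates: [ʃ] ~ [s].
If /ʃ/ were underlying and a rule turned it into [s] before the CAUS suffix, 'hand' would also alternate; but it has [ʃ] in both [bɛʃe] and [bɛʃu].
The alternation reflects palatalization before a front vowel: /s/ becomes palato-alveolar [ʃ] before a front vowel. /s/ is underlying.

/mas/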